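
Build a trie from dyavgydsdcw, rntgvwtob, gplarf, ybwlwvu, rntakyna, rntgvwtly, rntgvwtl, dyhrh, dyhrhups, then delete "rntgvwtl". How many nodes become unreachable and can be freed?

After clearing the end-marker at "rntgvwtl", prune upward until reaching a node still needed by another word.
Every node on "rntgvwtl" is still needed (e.g. by "rntgvwtly"), so nothing is freed.
Nodes removed: 0

0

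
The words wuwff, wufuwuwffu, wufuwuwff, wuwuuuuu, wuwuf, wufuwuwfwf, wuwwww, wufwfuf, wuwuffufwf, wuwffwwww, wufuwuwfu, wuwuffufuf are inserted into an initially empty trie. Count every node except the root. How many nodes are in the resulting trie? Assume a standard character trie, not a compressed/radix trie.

For each word, the new-node count is its length minus the longest prefix already in the trie:
  "wuwff" → 5 new (w, u, w, f, f)
  "wufuwuwffu" → prefix "wu" already present; 8 new (f, u, w, u, w, f, f, u)
  "wufuwuwff" → prefix "wufuwuwff" already present; 0 new (none)
  "wuwuuuuu" → prefix "wuw" already present; 5 new (u, u, u, u, u)
  "wuwuf" → prefix "wuwu" already present; 1 new (f)
  "wufuwuwfwf" → prefix "wufuwuwf" already present; 2 new (w, f)
  "wuwwww" → prefix "wuw" already present; 3 new (w, w, w)
  "wufwfuf" → prefix "wuf" already present; 4 new (w, f, u, f)
  "wuwuffufwf" → prefix "wuwuf" already present; 5 new (f, u, f, w, f)
  "wuwffwwww" → prefix "wuwff" already present; 4 new (w, w, w, w)
  "wufuwuwfu" → prefix "wufuwuwf" already present; 1 new (u)
  "wuwuffufuf" → prefix "wuwuffuf" already present; 2 new (u, f)
Total nodes = 5 + 8 + 0 + 5 + 1 + 2 + 3 + 4 + 5 + 4 + 1 + 2 = 40

40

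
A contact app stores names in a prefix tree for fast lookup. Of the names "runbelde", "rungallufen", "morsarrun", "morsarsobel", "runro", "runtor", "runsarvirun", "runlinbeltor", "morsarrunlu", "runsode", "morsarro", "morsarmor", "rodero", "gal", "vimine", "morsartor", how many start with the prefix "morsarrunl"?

1

Walk to "morsarrunl"; the words in its subtree are exactly those with that prefix.
Words under "morsarrunl": morsarrunlu
Count: 1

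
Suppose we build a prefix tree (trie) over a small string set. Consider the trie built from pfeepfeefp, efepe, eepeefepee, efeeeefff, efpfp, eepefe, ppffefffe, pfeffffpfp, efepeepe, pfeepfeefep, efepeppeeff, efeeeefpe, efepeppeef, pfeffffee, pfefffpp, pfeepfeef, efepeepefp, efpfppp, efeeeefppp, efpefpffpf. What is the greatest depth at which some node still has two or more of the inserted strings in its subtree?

10

Equivalently: take the maximum, over all pairs, of their longest common prefix length.
e.g. "efepeppeef" and "efepeppeeff" share the prefix "efepeppeef" of length 10; no pair shares a longer one.
Longest shared-prefix length: 10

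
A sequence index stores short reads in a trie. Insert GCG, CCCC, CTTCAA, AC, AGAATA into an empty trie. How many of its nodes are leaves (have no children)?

5

A leaf is a node with no children — equivalently, the end of a word that is not a proper prefix of any other stored word.
Those words: "AC", "AGAATA", "CCCC", "CTTCAA", "GCG"
Leaf count: 5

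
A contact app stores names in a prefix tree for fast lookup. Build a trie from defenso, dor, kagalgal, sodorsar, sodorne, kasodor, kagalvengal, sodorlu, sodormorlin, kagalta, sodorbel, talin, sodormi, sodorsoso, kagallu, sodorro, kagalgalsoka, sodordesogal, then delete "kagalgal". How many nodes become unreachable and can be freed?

0

After clearing the end-marker at "kagalgal", prune upward until reaching a node still needed by another word.
Every node on "kagalgal" is still needed (e.g. by "kagalgalsoka"), so nothing is freed.
Nodes removed: 0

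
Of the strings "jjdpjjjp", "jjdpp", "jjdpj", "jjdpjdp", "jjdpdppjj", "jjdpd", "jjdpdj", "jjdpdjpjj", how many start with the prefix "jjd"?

Walk to "jjd"; the words in its subtree are exactly those with that prefix.
Words under "jjd": jjdpd, jjdpdj, jjdpdjpjj, jjdpdppjj, jjdpj, jjdpjdp, jjdpjjjp, jjdpp
Count: 8

8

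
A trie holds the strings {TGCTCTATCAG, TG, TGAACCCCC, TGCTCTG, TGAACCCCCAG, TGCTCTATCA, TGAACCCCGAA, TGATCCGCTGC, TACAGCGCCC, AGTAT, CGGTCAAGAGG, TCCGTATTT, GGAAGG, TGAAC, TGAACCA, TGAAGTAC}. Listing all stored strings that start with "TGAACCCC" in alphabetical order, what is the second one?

TGAACCCCCAG

DFS of the "TGAACCCC" subtree visits, in order: "TGAACCCCC", "TGAACCCCCAG", "TGAACCCCGAA"
Position 2: TGAACCCCCAG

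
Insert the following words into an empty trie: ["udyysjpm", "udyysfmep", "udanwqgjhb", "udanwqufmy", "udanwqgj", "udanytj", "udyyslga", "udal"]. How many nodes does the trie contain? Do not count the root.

Trie structure (* marks end of a word):
(root)
└─ u
   └─ d
      ├─ a
      │  ├─ l *
      │  └─ n
      │     ├─ w
      │     │  └─ q
      │     │     ├─ g
      │     │     │  └─ j *
      │     │     │     └─ h
      │     │     │        └─ b *
      │     │     └─ u
      │     │        └─ f
      │     │           └─ m
      │     │              └─ y *
      │     └─ y
      │        └─ t
      │           └─ j *
      └─ y
         └─ y
            └─ s
               ├─ f
               │  └─ m
               │     └─ e
               │        └─ p *
               ├─ j
               │  └─ p
               │     └─ m *
               └─ l
                  └─ g
                     └─ a *
Counting every labelled node above: 31.

31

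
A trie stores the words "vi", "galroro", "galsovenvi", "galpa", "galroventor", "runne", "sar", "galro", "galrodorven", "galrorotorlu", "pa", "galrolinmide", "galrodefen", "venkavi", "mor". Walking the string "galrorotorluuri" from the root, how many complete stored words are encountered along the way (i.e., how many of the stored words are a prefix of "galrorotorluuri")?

3

Walk "galrorotorluuri" from the root; an end-of-word marker is hit whenever a stored word is a prefix of "galrorotorluuri".
Prefixes of the query that are stored words: "galro", "galroro", "galrorotorlu"
Count: 3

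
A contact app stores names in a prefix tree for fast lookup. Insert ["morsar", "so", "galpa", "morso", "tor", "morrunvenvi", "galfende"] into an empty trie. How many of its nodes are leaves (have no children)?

Leaves are exactly the stored words that no other stored word extends.
Those words: "galfende", "galpa", "morrunvenvi", "morsar", "morso", "so", "tor"
Leaf count: 7

7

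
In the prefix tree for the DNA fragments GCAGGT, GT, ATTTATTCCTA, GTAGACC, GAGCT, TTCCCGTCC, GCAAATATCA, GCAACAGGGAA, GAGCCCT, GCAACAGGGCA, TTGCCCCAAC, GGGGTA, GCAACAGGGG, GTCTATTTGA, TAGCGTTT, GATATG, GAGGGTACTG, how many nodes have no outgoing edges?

16

A leaf is a node with no children — equivalently, the end of a word that is not a proper prefix of any other stored word.
Those words: "ATTTATTCCTA", "GAGCCCT", "GAGCT", "GAGGGTACTG", "GATATG", "GCAAATATCA", "GCAACAGGGAA", "GCAACAGGGCA", "GCAACAGGGG", "GCAGGT", "GGGGTA", "GTAGACC", "GTCTATTTGA", "TAGCGTTT", "TTCCCGTCC", "TTGCCCCAAC"
Leaf count: 16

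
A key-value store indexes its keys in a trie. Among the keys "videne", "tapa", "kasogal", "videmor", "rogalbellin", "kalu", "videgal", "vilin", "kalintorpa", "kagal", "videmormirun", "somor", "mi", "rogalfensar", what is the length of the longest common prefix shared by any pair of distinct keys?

7

Look for the deepest trie node that still has at least two words in its subtree.
"videmor" and "videmormirun" agree on "videmor" (7 characters) before diverging; nothing deeper is shared.
Longest shared-prefix length: 7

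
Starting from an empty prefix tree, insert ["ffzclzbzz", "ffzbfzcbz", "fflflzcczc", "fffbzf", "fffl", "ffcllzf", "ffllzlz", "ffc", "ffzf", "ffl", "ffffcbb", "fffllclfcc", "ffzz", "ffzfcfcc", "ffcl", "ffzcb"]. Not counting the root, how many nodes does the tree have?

Trace insertions, counting only characters that open a new branch:
  "ffzclzbzz" → 9 new (f, f, z, c, l, z, b, z, z)
  "ffzbfzcbz" → prefix "ffz" already present; 6 new (b, f, z, c, b, z)
  "fflflzcczc" → prefix "ff" already present; 8 new (l, f, l, z, c, c, z, c)
  "fffbzf" → prefix "ff" already present; 4 new (f, b, z, f)
  "fffl" → prefix "fff" already present; 1 new (l)
  "ffcllzf" → prefix "ff" already present; 5 new (c, l, l, z, f)
  "ffllzlz" → prefix "ffl" already present; 4 new (l, z, l, z)
  "ffc" → prefix "ffc" already present; 0 new (none)
  "ffzf" → prefix "ffz" already present; 1 new (f)
  "ffl" → prefix "ffl" already present; 0 new (none)
  "ffffcbb" → prefix "fff" already present; 4 new (f, c, b, b)
  "fffllclfcc" → prefix "fffl" already present; 6 new (l, c, l, f, c, c)
  "ffzz" → prefix "ffz" already present; 1 new (z)
  "ffzfcfcc" → prefix "ffzf" already present; 4 new (c, f, c, c)
  "ffcl" → prefix "ffcl" already present; 0 new (none)
  "ffzcb" → prefix "ffzc" already present; 1 new (b)
Total nodes = 9 + 6 + 8 + 4 + 1 + 5 + 4 + 0 + 1 + 0 + 4 + 6 + 1 + 4 + 0 + 1 = 54

54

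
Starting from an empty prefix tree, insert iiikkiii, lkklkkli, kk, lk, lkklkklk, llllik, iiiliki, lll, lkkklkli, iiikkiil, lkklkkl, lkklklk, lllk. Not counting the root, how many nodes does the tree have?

Trie structure (* marks end of a word):
(root)
├─ i
│  └─ i
│     └─ i
│        ├─ k
│        │  └─ k
│        │     └─ i
│        │        └─ i
│        │           ├─ i *
│        │           └─ l *
│        └─ l
│           └─ i
│              └─ k
│                 └─ i *
├─ k
│  └─ k *
└─ l
   ├─ k *
   │  └─ k
   │     ├─ k
   │     │  └─ l
   │     │     └─ k
   │     │        └─ l
   │     │           └─ i *
   │     └─ l
   │        └─ k
   │           ├─ k
   │           │  └─ l *
   │           │     ├─ i *
   │           │     └─ k *
   │           └─ l
   │              └─ k *
   └─ l
      └─ l *
         ├─ k *
         └─ l
            └─ i
               └─ k *
Counting every labelled node above: 37.

37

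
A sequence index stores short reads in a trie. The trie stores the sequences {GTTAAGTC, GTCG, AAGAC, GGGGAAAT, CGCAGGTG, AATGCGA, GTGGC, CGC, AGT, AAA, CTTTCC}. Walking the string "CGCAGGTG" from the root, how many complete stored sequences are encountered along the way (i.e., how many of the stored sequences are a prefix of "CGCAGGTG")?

Walk "CGCAGGTG" from the root; an end-of-word marker is hit whenever a stored word is a prefix of "CGCAGGTG".
Prefixes of the query that are stored words: "CGC", "CGCAGGTG"
Count: 2

2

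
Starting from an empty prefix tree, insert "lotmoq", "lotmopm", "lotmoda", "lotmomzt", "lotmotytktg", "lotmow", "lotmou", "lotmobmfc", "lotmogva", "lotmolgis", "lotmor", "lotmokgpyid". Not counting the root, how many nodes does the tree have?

Count nodes per top-level branch (shared prefixes stored once):
  'l'-branch (lotmobmfc, lotmoda, lotmogva, lotmokgpyid, lotmolgis, lotmomzt, lotmopm, lotmoq, lotmor, lotmotytktg, lotmou, lotmow): 39 nodes
Sum: 39

39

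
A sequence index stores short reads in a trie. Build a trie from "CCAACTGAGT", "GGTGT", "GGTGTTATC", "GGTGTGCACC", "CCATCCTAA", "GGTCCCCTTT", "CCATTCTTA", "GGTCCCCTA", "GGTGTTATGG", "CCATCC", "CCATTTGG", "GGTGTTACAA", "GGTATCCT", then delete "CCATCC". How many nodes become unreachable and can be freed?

0

Walk "CCATCC" from the leaf back toward the root, removing each node that no remaining word uses.
Every node on "CCATCC" is still needed (e.g. by "CCATCCTAA"), so nothing is freed.
Nodes removed: 0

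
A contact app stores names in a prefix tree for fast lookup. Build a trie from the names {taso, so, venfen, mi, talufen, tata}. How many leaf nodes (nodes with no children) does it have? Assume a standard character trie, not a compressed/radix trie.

A leaf is a node with no children — equivalently, the end of a word that is not a proper prefix of any other stored word.
Those words: "mi", "so", "talufen", "taso", "tata", "venfen"
Leaf count: 6

6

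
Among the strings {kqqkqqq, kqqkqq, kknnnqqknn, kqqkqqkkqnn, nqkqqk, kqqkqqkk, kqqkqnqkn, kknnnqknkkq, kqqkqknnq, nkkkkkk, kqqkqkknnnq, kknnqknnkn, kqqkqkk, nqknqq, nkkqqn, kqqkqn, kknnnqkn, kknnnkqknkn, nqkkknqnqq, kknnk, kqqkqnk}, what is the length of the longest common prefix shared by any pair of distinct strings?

8

Look for the deepest trie node that still has at least two words in its subtree.
"kknnnqkn" and "kknnnqknkkq" agree on "kknnnqkn" (8 characters) before diverging; nothing deeper is shared.
Longest shared-prefix length: 8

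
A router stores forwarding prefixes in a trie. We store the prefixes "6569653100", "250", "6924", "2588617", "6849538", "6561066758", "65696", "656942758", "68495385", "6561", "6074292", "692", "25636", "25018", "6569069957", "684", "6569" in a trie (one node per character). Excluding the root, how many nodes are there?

Count nodes per top-level branch (shared prefixes stored once):
  '2'-branch (250, 25018, 25636, 2588617): 13 nodes
  '6'-branch (6074292, 6561, 6561066758, 6569, 6569069957, 656942758, 65696, 6569653100, 684, 6849538, 68495385, 692, 6924): 44 nodes
Sum: 57

57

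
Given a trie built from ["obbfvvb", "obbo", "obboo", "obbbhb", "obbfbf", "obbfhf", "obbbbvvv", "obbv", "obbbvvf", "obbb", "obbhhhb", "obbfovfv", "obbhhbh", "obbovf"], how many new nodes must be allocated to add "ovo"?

2

Walking "ovo" from the root, the first 1 characters ("o") follow existing edges; "v" is the first miss.
Each of the 2 remaining characters creates one node.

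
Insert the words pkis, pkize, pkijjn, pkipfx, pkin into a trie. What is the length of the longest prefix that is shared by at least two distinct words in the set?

3

Equivalently: take the maximum, over all pairs, of their longest common prefix length.
e.g. "pkijjn" and "pkin" share the prefix "pki" of length 3; no pair shares a longer one.
Longest shared-prefix length: 3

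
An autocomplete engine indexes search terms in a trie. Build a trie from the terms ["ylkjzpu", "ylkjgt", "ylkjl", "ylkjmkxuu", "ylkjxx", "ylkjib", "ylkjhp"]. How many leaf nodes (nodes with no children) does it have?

Leaves are exactly the stored words that no other stored word extends.
Those words: "ylkjgt", "ylkjhp", "ylkjib", "ylkjl", "ylkjmkxuu", "ylkjxx", "ylkjzpu"
Leaf count: 7

7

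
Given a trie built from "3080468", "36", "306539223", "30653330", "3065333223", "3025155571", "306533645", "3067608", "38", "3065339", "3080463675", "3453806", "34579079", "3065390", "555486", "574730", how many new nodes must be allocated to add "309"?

1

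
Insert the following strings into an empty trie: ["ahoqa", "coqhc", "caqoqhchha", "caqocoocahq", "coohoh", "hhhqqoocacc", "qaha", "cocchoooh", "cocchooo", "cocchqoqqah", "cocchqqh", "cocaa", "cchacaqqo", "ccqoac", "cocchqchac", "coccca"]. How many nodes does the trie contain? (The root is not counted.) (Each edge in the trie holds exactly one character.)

Insert word by word; a character creates a node only if that edge doesn't already exist:
  "ahoqa" → 5 new (a, h, o, q, a)
  "coqhc" → 5 new (c, o, q, h, c)
  "caqoqhchha" → prefix "c" already present; 9 new (a, q, o, q, h, c, h, h, a)
  "caqocoocahq" → prefix "caqo" already present; 7 new (c, o, o, c, a, h, q)
  "coohoh" → prefix "co" already present; 4 new (o, h, o, h)
  "hhhqqoocacc" → 11 new (h, h, h, q, q, o, o, c, a, c, c)
  "qaha" → 4 new (q, a, h, a)
  "cocchoooh" → prefix "co" already present; 7 new (c, c, h, o, o, o, h)
  "cocchooo" → prefix "cocchooo" already present; 0 new (none)
  "cocchqoqqah" → prefix "cocch" already present; 6 new (q, o, q, q, a, h)
  "cocchqqh" → prefix "cocchq" already present; 2 new (q, h)
  "cocaa" → prefix "coc" already present; 2 new (a, a)
  "cchacaqqo" → prefix "c" already present; 8 new (c, h, a, c, a, q, q, o)
  "ccqoac" → prefix "cc" already present; 4 new (q, o, a, c)
  "cocchqchac" → prefix "cocchq" already present; 4 new (c, h, a, c)
  "coccca" → prefix "cocc" already present; 2 new (c, a)
Total nodes = 5 + 5 + 9 + 7 + 4 + 11 + 4 + 7 + 0 + 6 + 2 + 2 + 8 + 4 + 4 + 2 = 80

80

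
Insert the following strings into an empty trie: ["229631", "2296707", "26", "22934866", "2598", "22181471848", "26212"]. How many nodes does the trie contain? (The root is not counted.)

30

For each word, the new-node count is its length minus the longest prefix already in the trie:
  "229631" → 6 new (2, 2, 9, 6, 3, 1)
  "2296707" → prefix "2296" already present; 3 new (7, 0, 7)
  "26" → prefix "2" already present; 1 new (6)
  "22934866" → prefix "229" already present; 5 new (3, 4, 8, 6, 6)
  "2598" → prefix "2" already present; 3 new (5, 9, 8)
  "22181471848" → prefix "22" already present; 9 new (1, 8, 1, 4, 7, 1, 8, 4, 8)
  "26212" → prefix "26" already present; 3 new (2, 1, 2)
Total nodes = 6 + 3 + 1 + 5 + 3 + 9 + 3 = 30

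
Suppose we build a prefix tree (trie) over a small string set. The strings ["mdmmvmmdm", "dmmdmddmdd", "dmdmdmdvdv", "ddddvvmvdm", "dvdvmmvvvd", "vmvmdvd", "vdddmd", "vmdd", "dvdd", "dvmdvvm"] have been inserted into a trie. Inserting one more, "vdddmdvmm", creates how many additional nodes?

The longest prefix of "vdddmdvmm" already in the trie is "vdddmd" (length 6).
Each of the 3 remaining characters creates one node.

3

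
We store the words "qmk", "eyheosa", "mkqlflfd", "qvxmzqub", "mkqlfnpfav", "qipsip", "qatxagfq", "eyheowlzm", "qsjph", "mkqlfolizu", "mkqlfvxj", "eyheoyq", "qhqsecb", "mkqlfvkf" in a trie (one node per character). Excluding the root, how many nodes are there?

Insert word by word; a character creates a node only if that edge doesn't already exist:
  "qmk" → 3 new (q, m, k)
  "eyheosa" → 7 new (e, y, h, e, o, s, a)
  "mkqlflfd" → 8 new (m, k, q, l, f, l, f, d)
  "qvxmzqub" → prefix "q" already present; 7 new (v, x, m, z, q, u, b)
  "mkqlfnpfav" → prefix "mkqlf" already present; 5 new (n, p, f, a, v)
  "qipsip" → prefix "q" already present; 5 new (i, p, s, i, p)
  "qatxagfq" → prefix "q" already present; 7 new (a, t, x, a, g, f, q)
  "eyheowlzm" → prefix "eyheo" already present; 4 new (w, l, z, m)
  "qsjph" → prefix "q" already present; 4 new (s, j, p, h)
  "mkqlfolizu" → prefix "mkqlf" already present; 5 new (o, l, i, z, u)
  "mkqlfvxj" → prefix "mkqlf" already present; 3 new (v, x, j)
  "eyheoyq" → prefix "eyheo" already present; 2 new (y, q)
  "qhqsecb" → prefix "q" already present; 6 new (h, q, s, e, c, b)
  "mkqlfvkf" → prefix "mkqlfv" already present; 2 new (k, f)
Total nodes = 3 + 7 + 8 + 7 + 5 + 5 + 7 + 4 + 4 + 5 + 3 + 2 + 6 + 2 = 68

68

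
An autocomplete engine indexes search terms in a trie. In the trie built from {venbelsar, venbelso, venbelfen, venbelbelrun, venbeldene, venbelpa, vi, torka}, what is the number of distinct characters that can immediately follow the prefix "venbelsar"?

The children of the "venbelsar" node are the distinct next characters among strings starting with "venbelsar".
No stored string extends past "venbelsar".
That node has 0 child edges.

0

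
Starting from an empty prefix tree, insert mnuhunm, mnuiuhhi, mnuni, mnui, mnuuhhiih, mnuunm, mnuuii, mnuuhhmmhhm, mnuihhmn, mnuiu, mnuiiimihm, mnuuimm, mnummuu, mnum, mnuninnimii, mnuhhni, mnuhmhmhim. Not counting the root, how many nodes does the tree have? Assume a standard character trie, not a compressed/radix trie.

Insert word by word; a character creates a node only if that edge doesn't already exist:
  "mnuhunm" → 7 new (m, n, u, h, u, n, m)
  "mnuiuhhi" → prefix "mnu" already present; 5 new (i, u, h, h, i)
  "mnuni" → prefix "mnu" already present; 2 new (n, i)
  "mnui" → prefix "mnui" already present; 0 new (none)
  "mnuuhhiih" → prefix "mnu" already present; 6 new (u, h, h, i, i, h)
  "mnuunm" → prefix "mnuu" already present; 2 new (n, m)
  "mnuuii" → prefix "mnuu" already present; 2 new (i, i)
  "mnuuhhmmhhm" → prefix "mnuuhh" already present; 5 new (m, m, h, h, m)
  "mnuihhmn" → prefix "mnui" already present; 4 new (h, h, m, n)
  "mnuiu" → prefix "mnuiu" already present; 0 new (none)
  "mnuiiimihm" → prefix "mnui" already present; 6 new (i, i, m, i, h, m)
  "mnuuimm" → prefix "mnuui" already present; 2 new (m, m)
  "mnummuu" → prefix "mnu" already present; 4 new (m, m, u, u)
  "mnum" → prefix "mnum" already present; 0 new (none)
  "mnuninnimii" → prefix "mnuni" already present; 6 new (n, n, i, m, i, i)
  "mnuhhni" → prefix "mnuh" already present; 3 new (h, n, i)
  "mnuhmhmhim" → prefix "mnuh" already present; 6 new (m, h, m, h, i, m)
Total nodes = 7 + 5 + 2 + 0 + 6 + 2 + 2 + 5 + 4 + 0 + 6 + 2 + 4 + 0 + 6 + 3 + 6 = 60

60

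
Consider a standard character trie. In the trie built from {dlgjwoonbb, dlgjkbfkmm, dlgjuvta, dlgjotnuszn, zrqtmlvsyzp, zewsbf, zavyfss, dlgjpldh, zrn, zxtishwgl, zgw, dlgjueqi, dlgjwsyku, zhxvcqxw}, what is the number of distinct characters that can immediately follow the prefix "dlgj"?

5

Walk "dlgj" from the root, arriving at one node.
Distinct next characters after "dlgj": k, o, p, u, w.
That node has 5 child edges.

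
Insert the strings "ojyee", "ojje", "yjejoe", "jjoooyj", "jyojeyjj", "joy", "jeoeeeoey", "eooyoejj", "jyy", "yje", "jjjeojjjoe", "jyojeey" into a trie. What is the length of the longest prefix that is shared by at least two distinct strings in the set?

5

Look for the deepest trie node that still has at least two words in its subtree.
"jyojeey" and "jyojeyjj" agree on "jyoje" (5 characters) before diverging; nothing deeper is shared.
Longest shared-prefix length: 5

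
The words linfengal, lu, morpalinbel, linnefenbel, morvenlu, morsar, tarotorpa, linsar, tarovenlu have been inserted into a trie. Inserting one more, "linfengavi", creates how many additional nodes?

2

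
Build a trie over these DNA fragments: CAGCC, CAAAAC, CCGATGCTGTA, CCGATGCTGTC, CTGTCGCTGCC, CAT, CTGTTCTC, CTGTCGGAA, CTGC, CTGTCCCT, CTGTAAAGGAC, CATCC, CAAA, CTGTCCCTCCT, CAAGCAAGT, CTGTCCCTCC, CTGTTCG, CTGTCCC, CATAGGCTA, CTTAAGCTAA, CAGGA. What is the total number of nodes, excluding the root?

Insert word by word; a character creates a node only if that edge doesn't already exist:
  "CAGCC" → 5 new (C, A, G, C, C)
  "CAAAAC" → prefix "CA" already present; 4 new (A, A, A, C)
  "CCGATGCTGTA" → prefix "C" already present; 10 new (C, G, A, T, G, C, T, G, T, A)
  "CCGATGCTGTC" → prefix "CCGATGCTGT" already present; 1 new (C)
  "CTGTCGCTGCC" → prefix "C" already present; 10 new (T, G, T, C, G, C, T, G, C, C)
  "CAT" → prefix "CA" already present; 1 new (T)
  "CTGTTCTC" → prefix "CTGT" already present; 4 new (T, C, T, C)
  "CTGTCGGAA" → prefix "CTGTCG" already present; 3 new (G, A, A)
  "CTGC" → prefix "CTG" already present; 1 new (C)
  "CTGTCCCT" → prefix "CTGTC" already present; 3 new (C, C, T)
  "CTGTAAAGGAC" → prefix "CTGT" already present; 7 new (A, A, A, G, G, A, C)
  "CATCC" → prefix "CAT" already present; 2 new (C, C)
  "CAAA" → prefix "CAAA" already present; 0 new (none)
  "CTGTCCCTCCT" → prefix "CTGTCCCT" already present; 3 new (C, C, T)
  "CAAGCAAGT" → prefix "CAA" already present; 6 new (G, C, A, A, G, T)
  "CTGTCCCTCC" → prefix "CTGTCCCTCC" already present; 0 new (none)
  "CTGTTCG" → prefix "CTGTTC" already present; 1 new (G)
  "CTGTCCC" → prefix "CTGTCCC" already present; 0 new (none)
  "CATAGGCTA" → prefix "CAT" already present; 6 new (A, G, G, C, T, A)
  "CTTAAGCTAA" → prefix "CT" already present; 8 new (T, A, A, G, C, T, A, A)
  "CAGGA" → prefix "CAG" already present; 2 new (G, A)
Total nodes = 5 + 4 + 10 + 1 + 10 + 1 + 4 + 3 + 1 + 3 + 7 + 2 + 0 + 3 + 6 + 0 + 1 + 0 + 6 + 8 + 2 = 77

77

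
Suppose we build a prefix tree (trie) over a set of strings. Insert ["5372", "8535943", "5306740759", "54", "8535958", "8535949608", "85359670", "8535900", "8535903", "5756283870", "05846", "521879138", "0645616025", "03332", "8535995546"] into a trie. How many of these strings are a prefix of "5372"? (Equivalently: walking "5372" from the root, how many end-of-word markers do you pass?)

1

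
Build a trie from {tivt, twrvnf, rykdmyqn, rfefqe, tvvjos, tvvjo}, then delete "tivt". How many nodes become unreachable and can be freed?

After clearing the end-marker at "tivt", prune upward until reaching a node still needed by another word.
The suffix "ivt" (3 nodes) is used only by "tivt"; the node for "t" still has the child "w", so pruning stops there.
Nodes removed: 3

3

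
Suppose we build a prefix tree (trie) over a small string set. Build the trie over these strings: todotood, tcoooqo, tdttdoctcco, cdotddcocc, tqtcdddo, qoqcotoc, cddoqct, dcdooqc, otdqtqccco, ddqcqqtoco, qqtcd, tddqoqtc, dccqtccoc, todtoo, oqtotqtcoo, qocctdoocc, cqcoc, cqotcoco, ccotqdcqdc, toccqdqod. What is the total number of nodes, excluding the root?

For each word, the new-node count is its length minus the longest prefix already in the trie:
  "todotood" → 8 new (t, o, d, o, t, o, o, d)
  "tcoooqo" → prefix "t" already present; 6 new (c, o, o, o, q, o)
  "tdttdoctcco" → prefix "t" already present; 10 new (d, t, t, d, o, c, t, c, c, o)
  "cdotddcocc" → 10 new (c, d, o, t, d, d, c, o, c, c)
  "tqtcdddo" → prefix "t" already present; 7 new (q, t, c, d, d, d, o)
  "qoqcotoc" → 8 new (q, o, q, c, o, t, o, c)
  "cddoqct" → prefix "cd" already present; 5 new (d, o, q, c, t)
  "dcdooqc" → 7 new (d, c, d, o, o, q, c)
  "otdqtqccco" → 10 new (o, t, d, q, t, q, c, c, c, o)
  "ddqcqqtoco" → prefix "d" already present; 9 new (d, q, c, q, q, t, o, c, o)
  "qqtcd" → prefix "q" already present; 4 new (q, t, c, d)
  "tddqoqtc" → prefix "td" already present; 6 new (d, q, o, q, t, c)
  "dccqtccoc" → prefix "dc" already present; 7 new (c, q, t, c, c, o, c)
  "todtoo" → prefix "tod" already present; 3 new (t, o, o)
  "oqtotqtcoo" → prefix "o" already present; 9 new (q, t, o, t, q, t, c, o, o)
  "qocctdoocc" → prefix "qo" already present; 8 new (c, c, t, d, o, o, c, c)
  "cqcoc" → prefix "c" already present; 4 new (q, c, o, c)
  "cqotcoco" → prefix "cq" already present; 6 new (o, t, c, o, c, o)
  "ccotqdcqdc" → prefix "c" already present; 9 new (c, o, t, q, d, c, q, d, c)
  "toccqdqod" → prefix "to" already present; 7 new (c, c, q, d, q, o, d)
Total nodes = 8 + 6 + 10 + 10 + 7 + 8 + 5 + 7 + 10 + 9 + 4 + 6 + 7 + 3 + 9 + 8 + 4 + 6 + 9 + 7 = 143

143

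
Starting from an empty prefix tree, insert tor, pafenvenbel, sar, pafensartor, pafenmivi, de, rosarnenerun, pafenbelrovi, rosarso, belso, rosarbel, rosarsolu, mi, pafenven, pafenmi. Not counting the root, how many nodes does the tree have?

For each word, the new-node count is its length minus the longest prefix already in the trie:
  "tor" → 3 new (t, o, r)
  "pafenvenbel" → 11 new (p, a, f, e, n, v, e, n, b, e, l)
  "sar" → 3 new (s, a, r)
  "pafensartor" → prefix "pafen" already present; 6 new (s, a, r, t, o, r)
  "pafenmivi" → prefix "pafen" already present; 4 new (m, i, v, i)
  "de" → 2 new (d, e)
  "rosarnenerun" → 12 new (r, o, s, a, r, n, e, n, e, r, u, n)
  "pafenbelrovi" → prefix "pafen" already present; 7 new (b, e, l, r, o, v, i)
  "rosarso" → prefix "rosar" already present; 2 new (s, o)
  "belso" → 5 new (b, e, l, s, o)
  "rosarbel" → prefix "rosar" already present; 3 new (b, e, l)
  "rosarsolu" → prefix "rosarso" already present; 2 new (l, u)
  "mi" → 2 new (m, i)
  "pafenven" → prefix "pafenven" already present; 0 new (none)
  "pafenmi" → prefix "pafenmi" already present; 0 new (none)
Total nodes = 3 + 11 + 3 + 6 + 4 + 2 + 12 + 7 + 2 + 5 + 3 + 2 + 2 + 0 + 0 = 62

62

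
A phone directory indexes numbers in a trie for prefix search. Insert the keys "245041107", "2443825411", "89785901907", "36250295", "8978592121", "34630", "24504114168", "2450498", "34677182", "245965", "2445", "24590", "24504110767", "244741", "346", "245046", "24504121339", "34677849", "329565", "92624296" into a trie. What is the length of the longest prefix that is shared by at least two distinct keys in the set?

Equivalently: take the maximum, over all pairs, of their longest common prefix length.
"245041107" and "24504110767" agree on "245041107" (9 characters) before diverging; nothing deeper is shared.
Longest shared-prefix length: 9

9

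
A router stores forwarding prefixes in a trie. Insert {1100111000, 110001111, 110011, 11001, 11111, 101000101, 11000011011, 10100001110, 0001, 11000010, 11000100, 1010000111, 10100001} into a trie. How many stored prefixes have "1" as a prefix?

12

Filter for entries beginning with "1":
Words under "1": 10100001, 1010000111, 10100001110, 101000101, 11000010, 11000011011, 11000100, 110001111, 11001, 110011, 1100111000, 11111
Count: 12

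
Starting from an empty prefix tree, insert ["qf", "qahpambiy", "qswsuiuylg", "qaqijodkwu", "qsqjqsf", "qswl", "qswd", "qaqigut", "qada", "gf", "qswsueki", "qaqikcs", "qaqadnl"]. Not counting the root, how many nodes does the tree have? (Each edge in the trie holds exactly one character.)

Trace insertions, counting only characters that open a new branch:
  "qf" → 2 new (q, f)
  "qahpambiy" → prefix "q" already present; 8 new (a, h, p, a, m, b, i, y)
  "qswsuiuylg" → prefix "q" already present; 9 new (s, w, s, u, i, u, y, l, g)
  "qaqijodkwu" → prefix "qa" already present; 8 new (q, i, j, o, d, k, w, u)
  "qsqjqsf" → prefix "qs" already present; 5 new (q, j, q, s, f)
  "qswl" → prefix "qsw" already present; 1 new (l)
  "qswd" → prefix "qsw" already present; 1 new (d)
  "qaqigut" → prefix "qaqi" already present; 3 new (g, u, t)
  "qada" → prefix "qa" already present; 2 new (d, a)
  "gf" → 2 new (g, f)
  "qswsueki" → prefix "qswsu" already present; 3 new (e, k, i)
  "qaqikcs" → prefix "qaqi" already present; 3 new (k, c, s)
  "qaqadnl" → prefix "qaq" already present; 4 new (a, d, n, l)
Total nodes = 2 + 8 + 9 + 8 + 5 + 1 + 1 + 3 + 2 + 2 + 3 + 3 + 4 = 51

51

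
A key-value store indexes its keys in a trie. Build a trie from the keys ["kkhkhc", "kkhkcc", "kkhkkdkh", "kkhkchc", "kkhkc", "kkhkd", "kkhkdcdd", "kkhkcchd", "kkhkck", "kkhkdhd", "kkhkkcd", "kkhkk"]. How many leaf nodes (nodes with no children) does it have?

8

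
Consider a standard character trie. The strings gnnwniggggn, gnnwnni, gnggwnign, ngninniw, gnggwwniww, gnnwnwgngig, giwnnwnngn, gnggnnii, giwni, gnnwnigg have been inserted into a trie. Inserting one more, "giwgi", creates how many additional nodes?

2

The longest prefix of "giwgi" already in the trie is "giw" (length 3).
Each of the 2 remaining characters creates one node.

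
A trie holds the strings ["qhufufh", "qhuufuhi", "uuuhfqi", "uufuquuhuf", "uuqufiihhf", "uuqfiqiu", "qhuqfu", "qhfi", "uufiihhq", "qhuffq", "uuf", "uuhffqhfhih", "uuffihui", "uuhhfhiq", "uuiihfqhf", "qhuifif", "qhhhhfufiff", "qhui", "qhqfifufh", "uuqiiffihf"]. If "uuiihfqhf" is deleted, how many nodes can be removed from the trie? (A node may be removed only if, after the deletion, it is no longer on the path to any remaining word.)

7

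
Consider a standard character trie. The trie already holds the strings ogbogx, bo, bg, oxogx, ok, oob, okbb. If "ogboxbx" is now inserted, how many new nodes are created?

3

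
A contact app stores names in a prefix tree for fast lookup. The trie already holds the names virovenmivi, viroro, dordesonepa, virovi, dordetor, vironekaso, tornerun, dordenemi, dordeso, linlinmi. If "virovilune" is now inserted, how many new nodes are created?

Walking "virovilune" from the root, the first 6 characters ("virovi") follow existing edges; "l" is the first miss.
Each of the 4 remaining characters creates one node.

4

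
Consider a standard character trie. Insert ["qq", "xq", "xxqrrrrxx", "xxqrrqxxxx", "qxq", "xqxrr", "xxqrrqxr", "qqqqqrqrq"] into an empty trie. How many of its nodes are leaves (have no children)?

6

A leaf is a node with no children — equivalently, the end of a word that is not a proper prefix of any other stored word.
Those words: "qqqqqrqrq", "qxq", "xqxrr", "xxqrrqxr", "xxqrrqxxxx", "xxqrrrrxx"
Leaf count: 6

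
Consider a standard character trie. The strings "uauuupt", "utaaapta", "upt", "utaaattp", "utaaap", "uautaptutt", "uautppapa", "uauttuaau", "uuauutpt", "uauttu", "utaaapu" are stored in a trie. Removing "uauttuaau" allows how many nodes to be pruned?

After clearing the end-marker at "uauttuaau", prune upward until reaching a node still needed by another word.
The suffix "aau" (3 nodes) is used only by "uauttuaau"; "uauttu" is itself a stored word, so pruning stops there.
Nodes removed: 3

3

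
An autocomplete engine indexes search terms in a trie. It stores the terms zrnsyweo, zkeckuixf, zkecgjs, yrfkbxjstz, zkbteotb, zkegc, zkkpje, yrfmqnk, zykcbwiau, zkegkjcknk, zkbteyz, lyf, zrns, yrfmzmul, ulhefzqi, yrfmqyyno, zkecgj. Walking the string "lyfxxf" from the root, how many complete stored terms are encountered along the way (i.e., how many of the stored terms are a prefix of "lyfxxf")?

1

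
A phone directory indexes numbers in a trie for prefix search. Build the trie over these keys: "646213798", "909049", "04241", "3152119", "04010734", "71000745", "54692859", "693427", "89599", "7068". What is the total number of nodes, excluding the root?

Count nodes per top-level branch (shared prefixes stored once):
  '0'-branch (04010734, 04241): 11 nodes
  '3'-branch (3152119): 7 nodes
  '5'-branch (54692859): 8 nodes
  '6'-branch (646213798, 693427): 14 nodes
  '7'-branch (7068, 71000745): 11 nodes
  '8'-branch (89599): 5 nodes
  '9'-branch (909049): 6 nodes
Sum: 62

62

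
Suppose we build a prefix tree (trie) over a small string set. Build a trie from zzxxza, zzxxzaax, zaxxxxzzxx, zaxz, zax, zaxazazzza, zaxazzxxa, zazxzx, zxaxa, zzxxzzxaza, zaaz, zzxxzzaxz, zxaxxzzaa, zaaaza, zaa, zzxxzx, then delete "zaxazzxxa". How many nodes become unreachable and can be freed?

4

After clearing the end-marker at "zaxazzxxa", prune upward until reaching a node still needed by another word.
The suffix "zxxa" (4 nodes) is used only by "zaxazzxxa"; the node for "zaxaz" still has the child "a", so pruning stops there.
Nodes removed: 4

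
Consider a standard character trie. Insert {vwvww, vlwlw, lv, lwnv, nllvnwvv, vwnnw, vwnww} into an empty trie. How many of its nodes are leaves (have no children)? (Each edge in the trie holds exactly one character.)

7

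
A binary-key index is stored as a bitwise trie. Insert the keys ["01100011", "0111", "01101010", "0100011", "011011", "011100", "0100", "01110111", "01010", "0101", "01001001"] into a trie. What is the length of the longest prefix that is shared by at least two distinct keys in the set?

Look for the deepest trie node that still has at least two words in its subtree.
e.g. "01101010" and "011011" share the prefix "01101" of length 5; no pair shares a longer one.
Longest shared-prefix length: 5

5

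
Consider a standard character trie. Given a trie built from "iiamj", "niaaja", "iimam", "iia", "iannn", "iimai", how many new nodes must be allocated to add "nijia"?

3

The longest prefix of "nijia" already in the trie is "ni" (length 2).
So 5 − 2 = 3 new nodes.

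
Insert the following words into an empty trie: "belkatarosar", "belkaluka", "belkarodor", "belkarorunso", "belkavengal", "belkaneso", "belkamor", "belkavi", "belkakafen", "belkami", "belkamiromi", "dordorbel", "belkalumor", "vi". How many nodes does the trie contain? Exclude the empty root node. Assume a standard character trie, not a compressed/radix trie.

64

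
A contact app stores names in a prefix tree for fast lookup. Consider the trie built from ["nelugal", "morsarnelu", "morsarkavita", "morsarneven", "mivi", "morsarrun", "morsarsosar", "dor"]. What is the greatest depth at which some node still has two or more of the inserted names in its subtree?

Equivalently: take the maximum, over all pairs, of their longest common prefix length.
"morsarnelu" and "morsarneven" agree on "morsarne" (8 characters) before diverging; nothing deeper is shared.
Longest shared-prefix length: 8

8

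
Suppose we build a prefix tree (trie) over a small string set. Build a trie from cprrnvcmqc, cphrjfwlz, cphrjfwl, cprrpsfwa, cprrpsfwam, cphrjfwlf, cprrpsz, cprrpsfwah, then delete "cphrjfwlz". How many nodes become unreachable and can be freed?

1

A node on "cphrjfwlz"'s path can go only if nothing else ends at it or branches off below it.
The suffix "z" (1 node) is used only by "cphrjfwlz"; the node for "cphrjfwl" still has the child "f", so pruning stops there.
Nodes removed: 1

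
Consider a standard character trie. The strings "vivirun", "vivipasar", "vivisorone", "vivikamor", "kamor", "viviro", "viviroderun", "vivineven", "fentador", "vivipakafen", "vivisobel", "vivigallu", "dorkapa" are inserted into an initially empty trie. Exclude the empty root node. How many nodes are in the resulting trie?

67

Insert word by word; a character creates a node only if that edge doesn't already exist:
  "vivirun" → 7 new (v, i, v, i, r, u, n)
  "vivipasar" → prefix "vivi" already present; 5 new (p, a, s, a, r)
  "vivisorone" → prefix "vivi" already present; 6 new (s, o, r, o, n, e)
  "vivikamor" → prefix "vivi" already present; 5 new (k, a, m, o, r)
  "kamor" → 5 new (k, a, m, o, r)
  "viviro" → prefix "vivir" already present; 1 new (o)
  "viviroderun" → prefix "viviro" already present; 5 new (d, e, r, u, n)
  "vivineven" → prefix "vivi" already present; 5 new (n, e, v, e, n)
  "fentador" → 8 new (f, e, n, t, a, d, o, r)
  "vivipakafen" → prefix "vivipa" already present; 5 new (k, a, f, e, n)
  "vivisobel" → prefix "viviso" already present; 3 new (b, e, l)
  "vivigallu" → prefix "vivi" already present; 5 new (g, a, l, l, u)
  "dorkapa" → 7 new (d, o, r, k, a, p, a)
Total nodes = 7 + 5 + 6 + 5 + 5 + 1 + 5 + 5 + 8 + 5 + 3 + 5 + 7 = 67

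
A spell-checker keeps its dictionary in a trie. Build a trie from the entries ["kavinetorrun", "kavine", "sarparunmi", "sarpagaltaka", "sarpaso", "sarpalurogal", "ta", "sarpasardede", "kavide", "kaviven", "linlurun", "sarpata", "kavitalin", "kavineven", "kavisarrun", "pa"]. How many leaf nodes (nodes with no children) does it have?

Leaves are exactly the stored words that no other stored word extends.
Those words: "kavide", "kavinetorrun", "kavineven", "kavisarrun", "kavitalin", "kaviven", "linlurun", "pa", "sarpagaltaka", "sarpalurogal", "sarparunmi", "sarpasardede", "sarpaso", "sarpata", "ta"
Leaf count: 15

15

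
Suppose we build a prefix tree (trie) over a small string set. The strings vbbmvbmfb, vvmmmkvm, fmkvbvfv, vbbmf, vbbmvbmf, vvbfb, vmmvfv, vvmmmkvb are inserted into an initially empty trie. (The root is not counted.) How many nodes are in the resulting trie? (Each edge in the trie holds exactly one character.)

34

Trie structure (* marks end of a word):
(root)
├─ f
│  └─ m
│     └─ k
│        └─ v
│           └─ b
│              └─ v
│                 └─ f
│                    └─ v *
└─ v
   ├─ b
   │  └─ b
   │     └─ m
   │        ├─ f *
   │        └─ v
   │           └─ b
   │              └─ m
   │                 └─ f *
   │                    └─ b *
   ├─ m
   │  └─ m
   │     └─ v
   │        └─ f
   │           └─ v *
   └─ v
      ├─ b
      │  └─ f
      │     └─ b *
      └─ m
         └─ m
            └─ m
               └─ k
                  └─ v
                     ├─ b *
                     └─ m *
Counting every labelled node above: 34.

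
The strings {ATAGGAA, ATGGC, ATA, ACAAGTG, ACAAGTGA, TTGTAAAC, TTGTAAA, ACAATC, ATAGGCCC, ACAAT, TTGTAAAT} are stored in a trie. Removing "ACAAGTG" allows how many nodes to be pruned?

0

A node on "ACAAGTG"'s path can go only if nothing else ends at it or branches off below it.
Every node on "ACAAGTG" is still needed (e.g. by "ACAAGTGA"), so nothing is freed.
Nodes removed: 0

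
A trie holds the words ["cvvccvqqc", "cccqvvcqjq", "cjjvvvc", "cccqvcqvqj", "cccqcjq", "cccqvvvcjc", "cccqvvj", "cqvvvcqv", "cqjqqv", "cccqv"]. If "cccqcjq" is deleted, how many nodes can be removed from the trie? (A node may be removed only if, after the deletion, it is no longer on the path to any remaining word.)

3

A node on "cccqcjq"'s path can go only if nothing else ends at it or branches off below it.
The suffix "cjq" (3 nodes) is used only by "cccqcjq"; the node for "cccq" still has the child "v", so pruning stops there.
Nodes removed: 3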